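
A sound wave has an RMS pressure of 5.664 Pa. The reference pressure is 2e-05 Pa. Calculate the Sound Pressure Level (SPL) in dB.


Given values:
  p = 5.664 Pa
  p_ref = 2e-05 Pa
Formula: SPL = 20 * log10(p / p_ref)
Compute ratio: p / p_ref = 5.664 / 2e-05 = 283200
Compute log10: log10(283200) = 5.452093
Multiply: SPL = 20 * 5.452093 = 109.04

109.04 dB


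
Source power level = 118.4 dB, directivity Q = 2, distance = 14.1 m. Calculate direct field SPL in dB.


Given values:
  Lw = 118.4 dB, Q = 2, r = 14.1 m
Formula: SPL = Lw + 10 * log10(Q / (4 * pi * r^2))
Compute 4 * pi * r^2 = 4 * pi * 14.1^2 = 2498.3201
Compute Q / denom = 2 / 2498.3201 = 0.00080054
Compute 10 * log10(0.00080054) = -30.9662
SPL = 118.4 + (-30.9662) = 87.43

87.43 dB


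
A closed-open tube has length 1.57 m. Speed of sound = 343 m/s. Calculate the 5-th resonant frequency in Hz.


Given values:
  Tube type: closed-open, L = 1.57 m, c = 343 m/s, n = 5
Formula: f_n = (2n - 1) * c / (4 * L)
Compute 2n - 1 = 2*5 - 1 = 9
Compute 4 * L = 4 * 1.57 = 6.28
f = 9 * 343 / 6.28
f = 491.56

491.56 Hz


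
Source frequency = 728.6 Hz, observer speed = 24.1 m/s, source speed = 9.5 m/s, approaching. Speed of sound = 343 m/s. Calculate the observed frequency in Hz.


Given values:
  f_s = 728.6 Hz, v_o = 24.1 m/s, v_s = 9.5 m/s
  Direction: approaching
Formula: f_o = f_s * (c + v_o) / (c - v_s)
Numerator: c + v_o = 343 + 24.1 = 367.1
Denominator: c - v_s = 343 - 9.5 = 333.5
f_o = 728.6 * 367.1 / 333.5 = 802.01

802.01 Hz


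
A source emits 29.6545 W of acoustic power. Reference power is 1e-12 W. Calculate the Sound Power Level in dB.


Given values:
  W = 29.6545 W
  W_ref = 1e-12 W
Formula: SWL = 10 * log10(W / W_ref)
Compute ratio: W / W_ref = 29654500000000
Compute log10: log10(29654500000000) = 13.472091
Multiply: SWL = 10 * 13.472091 = 134.72

134.72 dB


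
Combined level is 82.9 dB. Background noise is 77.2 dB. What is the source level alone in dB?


Given values:
  L_total = 82.9 dB, L_bg = 77.2 dB
Formula: L_source = 10 * log10(10^(L_total/10) - 10^(L_bg/10))
Convert to linear:
  10^(82.9/10) = 194984459.9758
  10^(77.2/10) = 52480746.025
Difference: 194984459.9758 - 52480746.025 = 142503713.9508
L_source = 10 * log10(142503713.9508) = 81.54

81.54 dB


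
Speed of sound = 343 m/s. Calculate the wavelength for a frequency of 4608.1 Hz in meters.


Given values:
  c = 343 m/s, f = 4608.1 Hz
Formula: lambda = c / f
lambda = 343 / 4608.1
lambda = 0.0744

0.0744 m


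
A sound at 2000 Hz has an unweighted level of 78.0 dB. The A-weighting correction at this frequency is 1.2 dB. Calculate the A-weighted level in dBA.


Given values:
  SPL = 78.0 dB
  A-weighting at 2000 Hz = 1.2 dB
Formula: L_A = SPL + A_weight
L_A = 78.0 + (1.2)
L_A = 79.2

79.2 dBA


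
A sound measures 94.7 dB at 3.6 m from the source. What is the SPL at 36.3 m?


Given values:
  SPL1 = 94.7 dB, r1 = 3.6 m, r2 = 36.3 m
Formula: SPL2 = SPL1 - 20 * log10(r2 / r1)
Compute ratio: r2 / r1 = 36.3 / 3.6 = 10.0833
Compute log10: log10(10.0833) = 1.003603
Compute drop: 20 * 1.003603 = 20.0721
SPL2 = 94.7 - 20.0721 = 74.63

74.63 dB


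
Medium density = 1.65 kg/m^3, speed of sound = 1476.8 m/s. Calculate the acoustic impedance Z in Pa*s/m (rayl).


Given values:
  rho = 1.65 kg/m^3
  c = 1476.8 m/s
Formula: Z = rho * c
Z = 1.65 * 1476.8
Z = 2436.72

2436.72 rayl


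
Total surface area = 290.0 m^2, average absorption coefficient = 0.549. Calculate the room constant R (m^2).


Given values:
  S = 290.0 m^2, alpha = 0.549
Formula: R = S * alpha / (1 - alpha)
Numerator: 290.0 * 0.549 = 159.21
Denominator: 1 - 0.549 = 0.451
R = 159.21 / 0.451 = 353.02

353.02 m^2


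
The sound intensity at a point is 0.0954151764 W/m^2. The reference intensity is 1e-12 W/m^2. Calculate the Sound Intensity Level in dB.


Given values:
  I = 0.0954151764 W/m^2
  I_ref = 1e-12 W/m^2
Formula: SIL = 10 * log10(I / I_ref)
Compute ratio: I / I_ref = 95415176400
Compute log10: log10(95415176400) = 10.979617
Multiply: SIL = 10 * 10.979617 = 109.8

109.8 dB


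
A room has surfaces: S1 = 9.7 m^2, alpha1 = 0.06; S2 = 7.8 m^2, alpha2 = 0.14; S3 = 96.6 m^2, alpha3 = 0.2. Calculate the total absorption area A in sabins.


Given surfaces:
  Surface 1: 9.7 * 0.06 = 0.582
  Surface 2: 7.8 * 0.14 = 1.092
  Surface 3: 96.6 * 0.2 = 19.32
Formula: A = sum(Si * alpha_i)
A = 0.582 + 1.092 + 19.32
A = 20.99

20.99 sabins


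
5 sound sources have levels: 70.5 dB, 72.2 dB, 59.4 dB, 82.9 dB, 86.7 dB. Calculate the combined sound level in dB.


Formula: L_total = 10 * log10( sum(10^(Li/10)) )
  Source 1: 10^(70.5/10) = 11220184.543
  Source 2: 10^(72.2/10) = 16595869.0744
  Source 3: 10^(59.4/10) = 870963.59
  Source 4: 10^(82.9/10) = 194984459.9758
  Source 5: 10^(86.7/10) = 467735141.2872
Sum of linear values = 691406618.4704
L_total = 10 * log10(691406618.4704) = 88.4

88.4 dB


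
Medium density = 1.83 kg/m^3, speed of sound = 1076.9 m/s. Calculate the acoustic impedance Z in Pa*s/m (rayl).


Given values:
  rho = 1.83 kg/m^3
  c = 1076.9 m/s
Formula: Z = rho * c
Z = 1.83 * 1076.9
Z = 1970.73

1970.73 rayl


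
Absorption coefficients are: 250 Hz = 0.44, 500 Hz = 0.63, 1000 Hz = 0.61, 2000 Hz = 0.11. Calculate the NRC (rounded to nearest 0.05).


Given values:
  a_250 = 0.44, a_500 = 0.63
  a_1000 = 0.61, a_2000 = 0.11
Formula: NRC = (a250 + a500 + a1000 + a2000) / 4
Sum = 0.44 + 0.63 + 0.61 + 0.11 = 1.79
NRC = 1.79 / 4 = 0.4475
Rounded to nearest 0.05: 0.45

0.45


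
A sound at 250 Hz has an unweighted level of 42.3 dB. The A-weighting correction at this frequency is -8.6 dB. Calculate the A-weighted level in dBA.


Given values:
  SPL = 42.3 dB
  A-weighting at 250 Hz = -8.6 dB
Formula: L_A = SPL + A_weight
L_A = 42.3 + (-8.6)
L_A = 33.7

33.7 dBA


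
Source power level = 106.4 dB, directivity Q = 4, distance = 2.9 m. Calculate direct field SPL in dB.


Given values:
  Lw = 106.4 dB, Q = 4, r = 2.9 m
Formula: SPL = Lw + 10 * log10(Q / (4 * pi * r^2))
Compute 4 * pi * r^2 = 4 * pi * 2.9^2 = 105.6832
Compute Q / denom = 4 / 105.6832 = 0.03784897
Compute 10 * log10(0.03784897) = -14.2195
SPL = 106.4 + (-14.2195) = 92.18

92.18 dB


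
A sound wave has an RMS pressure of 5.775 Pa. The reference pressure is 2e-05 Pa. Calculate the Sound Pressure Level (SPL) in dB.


Given values:
  p = 5.775 Pa
  p_ref = 2e-05 Pa
Formula: SPL = 20 * log10(p / p_ref)
Compute ratio: p / p_ref = 5.775 / 2e-05 = 288750
Compute log10: log10(288750) = 5.460522
Multiply: SPL = 20 * 5.460522 = 109.21

109.21 dB


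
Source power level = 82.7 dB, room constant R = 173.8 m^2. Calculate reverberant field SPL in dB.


Given values:
  Lw = 82.7 dB, R = 173.8 m^2
Formula: SPL = Lw + 10 * log10(4 / R)
Compute 4 / R = 4 / 173.8 = 0.023015
Compute 10 * log10(0.023015) = -16.3799
SPL = 82.7 + (-16.3799) = 66.32

66.32 dB


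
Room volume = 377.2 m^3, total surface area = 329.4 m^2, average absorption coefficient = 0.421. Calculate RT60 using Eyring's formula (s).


Given values:
  V = 377.2 m^3, S = 329.4 m^2, alpha = 0.421
Formula: RT60 = 0.161 * V / (-S * ln(1 - alpha))
Compute ln(1 - 0.421) = ln(0.579) = -0.546453
Denominator: -329.4 * -0.546453 = 180.0016
Numerator: 0.161 * 377.2 = 60.7292
RT60 = 60.7292 / 180.0016 = 0.337

0.337 s


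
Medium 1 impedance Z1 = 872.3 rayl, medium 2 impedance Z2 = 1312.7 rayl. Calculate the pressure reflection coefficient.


Given values:
  Z1 = 872.3 rayl, Z2 = 1312.7 rayl
Formula: R = (Z2 - Z1) / (Z2 + Z1)
Numerator: Z2 - Z1 = 1312.7 - 872.3 = 440.4
Denominator: Z2 + Z1 = 1312.7 + 872.3 = 2185.0
R = 440.4 / 2185.0 = 0.2016

0.2016


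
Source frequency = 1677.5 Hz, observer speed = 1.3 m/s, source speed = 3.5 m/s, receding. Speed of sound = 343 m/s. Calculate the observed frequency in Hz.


Given values:
  f_s = 1677.5 Hz, v_o = 1.3 m/s, v_s = 3.5 m/s
  Direction: receding
Formula: f_o = f_s * (c - v_o) / (c + v_s)
Numerator: c - v_o = 343 - 1.3 = 341.7
Denominator: c + v_s = 343 + 3.5 = 346.5
f_o = 1677.5 * 341.7 / 346.5 = 1654.26

1654.26 Hz


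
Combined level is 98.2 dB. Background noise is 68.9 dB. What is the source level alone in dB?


Given values:
  L_total = 98.2 dB, L_bg = 68.9 dB
Formula: L_source = 10 * log10(10^(L_total/10) - 10^(L_bg/10))
Convert to linear:
  10^(98.2/10) = 6606934480.076
  10^(68.9/10) = 7762471.1663
Difference: 6606934480.076 - 7762471.1663 = 6599172008.9097
L_source = 10 * log10(6599172008.9097) = 98.19

98.19 dB


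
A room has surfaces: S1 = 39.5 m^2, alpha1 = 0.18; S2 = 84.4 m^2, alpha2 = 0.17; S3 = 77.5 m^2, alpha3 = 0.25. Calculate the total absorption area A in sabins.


Given surfaces:
  Surface 1: 39.5 * 0.18 = 7.11
  Surface 2: 84.4 * 0.17 = 14.348
  Surface 3: 77.5 * 0.25 = 19.375
Formula: A = sum(Si * alpha_i)
A = 7.11 + 14.348 + 19.375
A = 40.83

40.83 sabins


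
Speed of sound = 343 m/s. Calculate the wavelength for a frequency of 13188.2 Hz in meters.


Given values:
  c = 343 m/s, f = 13188.2 Hz
Formula: lambda = c / f
lambda = 343 / 13188.2
lambda = 0.026

0.026 m


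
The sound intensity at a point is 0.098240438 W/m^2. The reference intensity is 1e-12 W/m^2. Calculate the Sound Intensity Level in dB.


Given values:
  I = 0.098240438 W/m^2
  I_ref = 1e-12 W/m^2
Formula: SIL = 10 * log10(I / I_ref)
Compute ratio: I / I_ref = 98240438000
Compute log10: log10(98240438000) = 10.99229
Multiply: SIL = 10 * 10.99229 = 109.92

109.92 dB


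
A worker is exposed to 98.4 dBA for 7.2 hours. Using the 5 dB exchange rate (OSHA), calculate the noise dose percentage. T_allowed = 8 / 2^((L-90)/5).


Given values:
  L = 98.4 dBA, T = 7.2 hours
Formula: T_allowed = 8 / 2^((L - 90) / 5)
Compute exponent: (98.4 - 90) / 5 = 1.68
Compute 2^(1.68) = 3.20428
T_allowed = 8 / 3.20428 = 2.496661 hours
Dose = (T / T_allowed) * 100
Dose = (7.2 / 2.496661) * 100 = 288.39

288.39 %


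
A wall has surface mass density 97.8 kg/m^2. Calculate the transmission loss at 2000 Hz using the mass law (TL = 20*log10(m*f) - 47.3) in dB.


Given values:
  m = 97.8 kg/m^2, f = 2000 Hz
Formula: TL = 20 * log10(m * f) - 47.3
Compute m * f = 97.8 * 2000 = 195600.0
Compute log10(195600.0) = 5.291369
Compute 20 * 5.291369 = 105.8274
TL = 105.8274 - 47.3 = 58.53

58.53 dB


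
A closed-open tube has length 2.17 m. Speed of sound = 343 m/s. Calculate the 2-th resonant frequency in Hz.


Given values:
  Tube type: closed-open, L = 2.17 m, c = 343 m/s, n = 2
Formula: f_n = (2n - 1) * c / (4 * L)
Compute 2n - 1 = 2*2 - 1 = 3
Compute 4 * L = 4 * 2.17 = 8.68
f = 3 * 343 / 8.68
f = 118.55

118.55 Hz


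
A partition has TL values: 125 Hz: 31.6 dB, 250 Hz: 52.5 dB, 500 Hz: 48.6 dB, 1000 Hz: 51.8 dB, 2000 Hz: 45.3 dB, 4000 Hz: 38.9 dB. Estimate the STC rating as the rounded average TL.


Given TL values at each frequency:
  125 Hz: 31.6 dB
  250 Hz: 52.5 dB
  500 Hz: 48.6 dB
  1000 Hz: 51.8 dB
  2000 Hz: 45.3 dB
  4000 Hz: 38.9 dB
Formula: STC ~ round(average of TL values)
Sum = 31.6 + 52.5 + 48.6 + 51.8 + 45.3 + 38.9 = 268.7
Average = 268.7 / 6 = 44.78
Rounded: 45

45


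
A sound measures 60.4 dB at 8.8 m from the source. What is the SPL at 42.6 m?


Given values:
  SPL1 = 60.4 dB, r1 = 8.8 m, r2 = 42.6 m
Formula: SPL2 = SPL1 - 20 * log10(r2 / r1)
Compute ratio: r2 / r1 = 42.6 / 8.8 = 4.8409
Compute log10: log10(4.8409) = 0.684926
Compute drop: 20 * 0.684926 = 13.6985
SPL2 = 60.4 - 13.6985 = 46.7

46.7 dB


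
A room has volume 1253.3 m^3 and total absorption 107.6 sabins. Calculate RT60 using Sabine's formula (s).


Given values:
  V = 1253.3 m^3
  A = 107.6 sabins
Formula: RT60 = 0.161 * V / A
Numerator: 0.161 * 1253.3 = 201.7813
RT60 = 201.7813 / 107.6 = 1.875

1.875 s


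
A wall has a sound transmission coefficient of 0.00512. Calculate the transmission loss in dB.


Given values:
  tau = 0.00512
Formula: TL = 10 * log10(1 / tau)
Compute 1 / tau = 1 / 0.00512 = 195.3125
Compute log10(195.3125) = 2.29073
TL = 10 * 2.29073 = 22.91

22.91 dB


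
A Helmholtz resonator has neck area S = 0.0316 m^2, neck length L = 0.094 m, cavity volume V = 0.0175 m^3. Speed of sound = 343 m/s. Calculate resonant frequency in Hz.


Given values:
  S = 0.0316 m^2, L = 0.094 m, V = 0.0175 m^3, c = 343 m/s
Formula: f = (c / (2*pi)) * sqrt(S / (V * L))
Compute V * L = 0.0175 * 0.094 = 0.001645
Compute S / (V * L) = 0.0316 / 0.001645 = 19.2097
Compute sqrt(19.2097) = 4.382887
Compute c / (2*pi) = 343 / 6.283185 = 54.590148
f = 54.590148 * 4.382887 = 239.26

239.26 Hz


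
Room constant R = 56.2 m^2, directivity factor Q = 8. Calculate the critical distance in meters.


Given values:
  R = 56.2 m^2, Q = 8
Formula: d_c = 0.141 * sqrt(Q * R)
Compute Q * R = 8 * 56.2 = 449.6
Compute sqrt(449.6) = 21.2038
d_c = 0.141 * 21.2038 = 2.99

2.99 m


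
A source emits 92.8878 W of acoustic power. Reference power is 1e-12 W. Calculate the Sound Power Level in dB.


Given values:
  W = 92.8878 W
  W_ref = 1e-12 W
Formula: SWL = 10 * log10(W / W_ref)
Compute ratio: W / W_ref = 92887800000000
Compute log10: log10(92887800000000) = 13.967959
Multiply: SWL = 10 * 13.967959 = 139.68

139.68 dB


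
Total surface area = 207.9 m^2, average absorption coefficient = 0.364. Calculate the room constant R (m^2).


Given values:
  S = 207.9 m^2, alpha = 0.364
Formula: R = S * alpha / (1 - alpha)
Numerator: 207.9 * 0.364 = 75.6756
Denominator: 1 - 0.364 = 0.636
R = 75.6756 / 0.636 = 118.99

118.99 m^2


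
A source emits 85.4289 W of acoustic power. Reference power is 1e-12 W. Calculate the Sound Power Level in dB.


Given values:
  W = 85.4289 W
  W_ref = 1e-12 W
Formula: SWL = 10 * log10(W / W_ref)
Compute ratio: W / W_ref = 85428900000000
Compute log10: log10(85428900000000) = 13.931605
Multiply: SWL = 10 * 13.931605 = 139.32

139.32 dB


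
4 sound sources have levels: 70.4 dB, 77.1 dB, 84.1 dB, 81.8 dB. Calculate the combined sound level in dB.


Formula: L_total = 10 * log10( sum(10^(Li/10)) )
  Source 1: 10^(70.4/10) = 10964781.9614
  Source 2: 10^(77.1/10) = 51286138.3991
  Source 3: 10^(84.1/10) = 257039578.2769
  Source 4: 10^(81.8/10) = 151356124.8436
Sum of linear values = 470646623.481
L_total = 10 * log10(470646623.481) = 86.73

86.73 dB


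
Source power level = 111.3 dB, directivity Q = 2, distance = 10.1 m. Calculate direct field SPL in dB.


Given values:
  Lw = 111.3 dB, Q = 2, r = 10.1 m
Formula: SPL = Lw + 10 * log10(Q / (4 * pi * r^2))
Compute 4 * pi * r^2 = 4 * pi * 10.1^2 = 1281.8955
Compute Q / denom = 2 / 1281.8955 = 0.00156019
Compute 10 * log10(0.00156019) = -28.0682
SPL = 111.3 + (-28.0682) = 83.23

83.23 dB


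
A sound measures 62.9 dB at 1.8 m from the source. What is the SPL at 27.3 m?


Given values:
  SPL1 = 62.9 dB, r1 = 1.8 m, r2 = 27.3 m
Formula: SPL2 = SPL1 - 20 * log10(r2 / r1)
Compute ratio: r2 / r1 = 27.3 / 1.8 = 15.1667
Compute log10: log10(15.1667) = 1.180891
Compute drop: 20 * 1.180891 = 23.6178
SPL2 = 62.9 - 23.6178 = 39.28

39.28 dB


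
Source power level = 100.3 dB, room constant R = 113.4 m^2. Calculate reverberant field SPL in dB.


Given values:
  Lw = 100.3 dB, R = 113.4 m^2
Formula: SPL = Lw + 10 * log10(4 / R)
Compute 4 / R = 4 / 113.4 = 0.035273
Compute 10 * log10(0.035273) = -14.5256
SPL = 100.3 + (-14.5256) = 85.77

85.77 dB


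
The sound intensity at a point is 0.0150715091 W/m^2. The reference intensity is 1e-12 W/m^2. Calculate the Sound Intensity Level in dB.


Given values:
  I = 0.0150715091 W/m^2
  I_ref = 1e-12 W/m^2
Formula: SIL = 10 * log10(I / I_ref)
Compute ratio: I / I_ref = 15071509100
Compute log10: log10(15071509100) = 10.178157
Multiply: SIL = 10 * 10.178157 = 101.78

101.78 dB


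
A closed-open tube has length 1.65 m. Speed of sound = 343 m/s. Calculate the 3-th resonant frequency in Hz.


Given values:
  Tube type: closed-open, L = 1.65 m, c = 343 m/s, n = 3
Formula: f_n = (2n - 1) * c / (4 * L)
Compute 2n - 1 = 2*3 - 1 = 5
Compute 4 * L = 4 * 1.65 = 6.6
f = 5 * 343 / 6.6
f = 259.85

259.85 Hz


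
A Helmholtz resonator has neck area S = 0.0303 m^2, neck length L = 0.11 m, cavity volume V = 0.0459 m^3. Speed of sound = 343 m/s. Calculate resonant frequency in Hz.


Given values:
  S = 0.0303 m^2, L = 0.11 m, V = 0.0459 m^3, c = 343 m/s
Formula: f = (c / (2*pi)) * sqrt(S / (V * L))
Compute V * L = 0.0459 * 0.11 = 0.005049
Compute S / (V * L) = 0.0303 / 0.005049 = 6.0012
Compute sqrt(6.0012) = 2.449735
Compute c / (2*pi) = 343 / 6.283185 = 54.590148
f = 54.590148 * 2.449735 = 133.73

133.73 Hz


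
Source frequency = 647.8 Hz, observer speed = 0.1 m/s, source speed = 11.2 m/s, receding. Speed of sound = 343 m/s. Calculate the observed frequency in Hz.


Given values:
  f_s = 647.8 Hz, v_o = 0.1 m/s, v_s = 11.2 m/s
  Direction: receding
Formula: f_o = f_s * (c - v_o) / (c + v_s)
Numerator: c - v_o = 343 - 0.1 = 342.9
Denominator: c + v_s = 343 + 11.2 = 354.2
f_o = 647.8 * 342.9 / 354.2 = 627.13

627.13 Hz


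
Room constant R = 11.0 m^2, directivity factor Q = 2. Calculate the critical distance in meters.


Given values:
  R = 11.0 m^2, Q = 2
Formula: d_c = 0.141 * sqrt(Q * R)
Compute Q * R = 2 * 11.0 = 22.0
Compute sqrt(22.0) = 4.6904
d_c = 0.141 * 4.6904 = 0.661

0.661 m


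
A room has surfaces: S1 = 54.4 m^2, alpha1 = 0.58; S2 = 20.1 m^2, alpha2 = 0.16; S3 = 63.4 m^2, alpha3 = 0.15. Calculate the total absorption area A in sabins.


Given surfaces:
  Surface 1: 54.4 * 0.58 = 31.552
  Surface 2: 20.1 * 0.16 = 3.216
  Surface 3: 63.4 * 0.15 = 9.51
Formula: A = sum(Si * alpha_i)
A = 31.552 + 3.216 + 9.51
A = 44.28

44.28 sabins


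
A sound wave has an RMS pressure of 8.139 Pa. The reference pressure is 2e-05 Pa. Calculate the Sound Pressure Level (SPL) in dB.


Given values:
  p = 8.139 Pa
  p_ref = 2e-05 Pa
Formula: SPL = 20 * log10(p / p_ref)
Compute ratio: p / p_ref = 8.139 / 2e-05 = 406950
Compute log10: log10(406950) = 5.609541
Multiply: SPL = 20 * 5.609541 = 112.19

112.19 dB


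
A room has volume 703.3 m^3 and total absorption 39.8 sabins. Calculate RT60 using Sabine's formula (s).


Given values:
  V = 703.3 m^3
  A = 39.8 sabins
Formula: RT60 = 0.161 * V / A
Numerator: 0.161 * 703.3 = 113.2313
RT60 = 113.2313 / 39.8 = 2.845

2.845 s


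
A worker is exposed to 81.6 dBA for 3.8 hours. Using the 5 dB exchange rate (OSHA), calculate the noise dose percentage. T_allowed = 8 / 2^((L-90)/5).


Given values:
  L = 81.6 dBA, T = 3.8 hours
Formula: T_allowed = 8 / 2^((L - 90) / 5)
Compute exponent: (81.6 - 90) / 5 = -1.68
Compute 2^(-1.68) = 0.312083
T_allowed = 8 / 0.312083 = 25.634206 hours
Dose = (T / T_allowed) * 100
Dose = (3.8 / 25.634206) * 100 = 14.82

14.82 %


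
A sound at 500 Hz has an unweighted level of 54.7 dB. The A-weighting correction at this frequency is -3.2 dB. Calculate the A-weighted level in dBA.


Given values:
  SPL = 54.7 dB
  A-weighting at 500 Hz = -3.2 dB
Formula: L_A = SPL + A_weight
L_A = 54.7 + (-3.2)
L_A = 51.5

51.5 dBA


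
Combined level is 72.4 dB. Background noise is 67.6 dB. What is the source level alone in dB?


Given values:
  L_total = 72.4 dB, L_bg = 67.6 dB
Formula: L_source = 10 * log10(10^(L_total/10) - 10^(L_bg/10))
Convert to linear:
  10^(72.4/10) = 17378008.2875
  10^(67.6/10) = 5754399.3734
Difference: 17378008.2875 - 5754399.3734 = 11623608.9141
L_source = 10 * log10(11623608.9141) = 70.65

70.65 dB


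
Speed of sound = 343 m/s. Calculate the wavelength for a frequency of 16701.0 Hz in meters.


Given values:
  c = 343 m/s, f = 16701.0 Hz
Formula: lambda = c / f
lambda = 343 / 16701.0
lambda = 0.0205

0.0205 m


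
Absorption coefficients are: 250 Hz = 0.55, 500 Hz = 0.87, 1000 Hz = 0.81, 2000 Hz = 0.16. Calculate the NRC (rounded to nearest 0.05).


Given values:
  a_250 = 0.55, a_500 = 0.87
  a_1000 = 0.81, a_2000 = 0.16
Formula: NRC = (a250 + a500 + a1000 + a2000) / 4
Sum = 0.55 + 0.87 + 0.81 + 0.16 = 2.39
NRC = 2.39 / 4 = 0.5975
Rounded to nearest 0.05: 0.6

0.6


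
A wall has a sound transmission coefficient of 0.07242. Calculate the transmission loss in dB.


Given values:
  tau = 0.07242
Formula: TL = 10 * log10(1 / tau)
Compute 1 / tau = 1 / 0.07242 = 13.8083
Compute log10(13.8083) = 1.14014
TL = 10 * 1.14014 = 11.4

11.4 dB


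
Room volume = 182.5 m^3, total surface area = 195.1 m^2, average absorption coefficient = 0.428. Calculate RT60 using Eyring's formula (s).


Given values:
  V = 182.5 m^3, S = 195.1 m^2, alpha = 0.428
Formula: RT60 = 0.161 * V / (-S * ln(1 - alpha))
Compute ln(1 - 0.428) = ln(0.572) = -0.558616
Denominator: -195.1 * -0.558616 = 108.986
Numerator: 0.161 * 182.5 = 29.3825
RT60 = 29.3825 / 108.986 = 0.27

0.27 s


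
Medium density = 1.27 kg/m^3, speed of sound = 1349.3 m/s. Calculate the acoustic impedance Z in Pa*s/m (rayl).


Given values:
  rho = 1.27 kg/m^3
  c = 1349.3 m/s
Formula: Z = rho * c
Z = 1.27 * 1349.3
Z = 1713.61

1713.61 rayl


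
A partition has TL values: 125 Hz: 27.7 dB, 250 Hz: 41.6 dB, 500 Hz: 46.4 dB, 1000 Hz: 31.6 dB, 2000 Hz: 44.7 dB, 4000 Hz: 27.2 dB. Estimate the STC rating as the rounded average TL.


Given TL values at each frequency:
  125 Hz: 27.7 dB
  250 Hz: 41.6 dB
  500 Hz: 46.4 dB
  1000 Hz: 31.6 dB
  2000 Hz: 44.7 dB
  4000 Hz: 27.2 dB
Formula: STC ~ round(average of TL values)
Sum = 27.7 + 41.6 + 46.4 + 31.6 + 44.7 + 27.2 = 219.2
Average = 219.2 / 6 = 36.53
Rounded: 37

37


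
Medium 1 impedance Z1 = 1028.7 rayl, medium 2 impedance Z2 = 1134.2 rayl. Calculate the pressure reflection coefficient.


Given values:
  Z1 = 1028.7 rayl, Z2 = 1134.2 rayl
Formula: R = (Z2 - Z1) / (Z2 + Z1)
Numerator: Z2 - Z1 = 1134.2 - 1028.7 = 105.5
Denominator: Z2 + Z1 = 1134.2 + 1028.7 = 2162.9
R = 105.5 / 2162.9 = 0.0488

0.0488


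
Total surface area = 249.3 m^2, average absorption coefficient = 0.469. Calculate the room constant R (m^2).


Given values:
  S = 249.3 m^2, alpha = 0.469
Formula: R = S * alpha / (1 - alpha)
Numerator: 249.3 * 0.469 = 116.9217
Denominator: 1 - 0.469 = 0.531
R = 116.9217 / 0.531 = 220.19

220.19 m^2


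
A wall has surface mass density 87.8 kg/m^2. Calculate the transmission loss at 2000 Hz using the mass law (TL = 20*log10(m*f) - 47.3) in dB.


Given values:
  m = 87.8 kg/m^2, f = 2000 Hz
Formula: TL = 20 * log10(m * f) - 47.3
Compute m * f = 87.8 * 2000 = 175600.0
Compute log10(175600.0) = 5.244525
Compute 20 * 5.244525 = 104.8905
TL = 104.8905 - 47.3 = 57.59

57.59 dB


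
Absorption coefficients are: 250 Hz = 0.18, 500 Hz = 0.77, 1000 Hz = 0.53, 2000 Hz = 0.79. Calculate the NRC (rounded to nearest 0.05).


Given values:
  a_250 = 0.18, a_500 = 0.77
  a_1000 = 0.53, a_2000 = 0.79
Formula: NRC = (a250 + a500 + a1000 + a2000) / 4
Sum = 0.18 + 0.77 + 0.53 + 0.79 = 2.27
NRC = 2.27 / 4 = 0.5675
Rounded to nearest 0.05: 0.55

0.55


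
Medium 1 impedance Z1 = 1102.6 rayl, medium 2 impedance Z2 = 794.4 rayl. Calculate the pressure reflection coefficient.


Given values:
  Z1 = 1102.6 rayl, Z2 = 794.4 rayl
Formula: R = (Z2 - Z1) / (Z2 + Z1)
Numerator: Z2 - Z1 = 794.4 - 1102.6 = -308.2
Denominator: Z2 + Z1 = 794.4 + 1102.6 = 1897.0
R = -308.2 / 1897.0 = -0.1625

-0.1625


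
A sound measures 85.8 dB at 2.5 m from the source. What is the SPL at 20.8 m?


Given values:
  SPL1 = 85.8 dB, r1 = 2.5 m, r2 = 20.8 m
Formula: SPL2 = SPL1 - 20 * log10(r2 / r1)
Compute ratio: r2 / r1 = 20.8 / 2.5 = 8.32
Compute log10: log10(8.32) = 0.920123
Compute drop: 20 * 0.920123 = 18.4025
SPL2 = 85.8 - 18.4025 = 67.4

67.4 dB


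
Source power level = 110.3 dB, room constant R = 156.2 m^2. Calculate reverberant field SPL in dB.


Given values:
  Lw = 110.3 dB, R = 156.2 m^2
Formula: SPL = Lw + 10 * log10(4 / R)
Compute 4 / R = 4 / 156.2 = 0.025608
Compute 10 * log10(0.025608) = -15.9162
SPL = 110.3 + (-15.9162) = 94.38

94.38 dB


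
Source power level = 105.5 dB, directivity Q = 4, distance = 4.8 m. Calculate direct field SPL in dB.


Given values:
  Lw = 105.5 dB, Q = 4, r = 4.8 m
Formula: SPL = Lw + 10 * log10(Q / (4 * pi * r^2))
Compute 4 * pi * r^2 = 4 * pi * 4.8^2 = 289.5292
Compute Q / denom = 4 / 289.5292 = 0.01381553
Compute 10 * log10(0.01381553) = -18.5963
SPL = 105.5 + (-18.5963) = 86.9

86.9 dB


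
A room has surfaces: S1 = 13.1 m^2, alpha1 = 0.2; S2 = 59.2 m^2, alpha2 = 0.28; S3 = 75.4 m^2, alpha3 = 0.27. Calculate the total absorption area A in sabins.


Given surfaces:
  Surface 1: 13.1 * 0.2 = 2.62
  Surface 2: 59.2 * 0.28 = 16.576
  Surface 3: 75.4 * 0.27 = 20.358
Formula: A = sum(Si * alpha_i)
A = 2.62 + 16.576 + 20.358
A = 39.55

39.55 sabins


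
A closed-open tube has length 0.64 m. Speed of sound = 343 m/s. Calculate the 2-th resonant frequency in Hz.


Given values:
  Tube type: closed-open, L = 0.64 m, c = 343 m/s, n = 2
Formula: f_n = (2n - 1) * c / (4 * L)
Compute 2n - 1 = 2*2 - 1 = 3
Compute 4 * L = 4 * 0.64 = 2.56
f = 3 * 343 / 2.56
f = 401.95

401.95 Hz


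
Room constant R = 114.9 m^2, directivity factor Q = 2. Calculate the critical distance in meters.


Given values:
  R = 114.9 m^2, Q = 2
Formula: d_c = 0.141 * sqrt(Q * R)
Compute Q * R = 2 * 114.9 = 229.8
Compute sqrt(229.8) = 15.1592
d_c = 0.141 * 15.1592 = 2.137

2.137 m


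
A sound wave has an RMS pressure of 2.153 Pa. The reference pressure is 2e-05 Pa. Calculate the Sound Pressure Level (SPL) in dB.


Given values:
  p = 2.153 Pa
  p_ref = 2e-05 Pa
Formula: SPL = 20 * log10(p / p_ref)
Compute ratio: p / p_ref = 2.153 / 2e-05 = 107650
Compute log10: log10(107650) = 5.032014
Multiply: SPL = 20 * 5.032014 = 100.64

100.64 dB


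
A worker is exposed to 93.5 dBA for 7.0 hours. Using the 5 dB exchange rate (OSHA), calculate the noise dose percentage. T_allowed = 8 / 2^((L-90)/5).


Given values:
  L = 93.5 dBA, T = 7.0 hours
Formula: T_allowed = 8 / 2^((L - 90) / 5)
Compute exponent: (93.5 - 90) / 5 = 0.7
Compute 2^(0.7) = 1.624505
T_allowed = 8 / 1.624505 = 4.924577 hours
Dose = (T / T_allowed) * 100
Dose = (7.0 / 4.924577) * 100 = 142.14

142.14 %


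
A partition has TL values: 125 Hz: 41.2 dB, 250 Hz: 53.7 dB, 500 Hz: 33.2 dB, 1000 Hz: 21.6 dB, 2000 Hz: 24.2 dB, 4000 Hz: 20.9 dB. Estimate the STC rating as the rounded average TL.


Given TL values at each frequency:
  125 Hz: 41.2 dB
  250 Hz: 53.7 dB
  500 Hz: 33.2 dB
  1000 Hz: 21.6 dB
  2000 Hz: 24.2 dB
  4000 Hz: 20.9 dB
Formula: STC ~ round(average of TL values)
Sum = 41.2 + 53.7 + 33.2 + 21.6 + 24.2 + 20.9 = 194.8
Average = 194.8 / 6 = 32.47
Rounded: 32

32


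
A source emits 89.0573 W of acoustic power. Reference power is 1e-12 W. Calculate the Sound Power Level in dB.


Given values:
  W = 89.0573 W
  W_ref = 1e-12 W
Formula: SWL = 10 * log10(W / W_ref)
Compute ratio: W / W_ref = 89057300000000
Compute log10: log10(89057300000000) = 13.94967
Multiply: SWL = 10 * 13.94967 = 139.5

139.5 dB


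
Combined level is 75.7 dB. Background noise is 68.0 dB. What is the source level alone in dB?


Given values:
  L_total = 75.7 dB, L_bg = 68.0 dB
Formula: L_source = 10 * log10(10^(L_total/10) - 10^(L_bg/10))
Convert to linear:
  10^(75.7/10) = 37153522.9097
  10^(68.0/10) = 6309573.4448
Difference: 37153522.9097 - 6309573.4448 = 30843949.4649
L_source = 10 * log10(30843949.4649) = 74.89

74.89 dB


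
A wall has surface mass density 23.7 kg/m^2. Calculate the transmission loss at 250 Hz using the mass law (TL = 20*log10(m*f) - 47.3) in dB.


Given values:
  m = 23.7 kg/m^2, f = 250 Hz
Formula: TL = 20 * log10(m * f) - 47.3
Compute m * f = 23.7 * 250 = 5925.0
Compute log10(5925.0) = 3.772688
Compute 20 * 3.772688 = 75.4538
TL = 75.4538 - 47.3 = 28.15

28.15 dB


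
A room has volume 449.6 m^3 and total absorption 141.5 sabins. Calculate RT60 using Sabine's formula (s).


Given values:
  V = 449.6 m^3
  A = 141.5 sabins
Formula: RT60 = 0.161 * V / A
Numerator: 0.161 * 449.6 = 72.3856
RT60 = 72.3856 / 141.5 = 0.512

0.512 s


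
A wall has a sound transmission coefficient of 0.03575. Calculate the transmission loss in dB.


Given values:
  tau = 0.03575
Formula: TL = 10 * log10(1 / tau)
Compute 1 / tau = 1 / 0.03575 = 27.972
Compute log10(27.972) = 1.446724
TL = 10 * 1.446724 = 14.47

14.47 dB


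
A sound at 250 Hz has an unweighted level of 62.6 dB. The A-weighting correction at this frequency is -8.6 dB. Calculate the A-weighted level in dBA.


Given values:
  SPL = 62.6 dB
  A-weighting at 250 Hz = -8.6 dB
Formula: L_A = SPL + A_weight
L_A = 62.6 + (-8.6)
L_A = 54.0

54.0 dBA


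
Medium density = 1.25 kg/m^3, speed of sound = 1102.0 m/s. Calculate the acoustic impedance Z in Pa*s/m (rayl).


Given values:
  rho = 1.25 kg/m^3
  c = 1102.0 m/s
Formula: Z = rho * c
Z = 1.25 * 1102.0
Z = 1377.5

1377.5 rayl


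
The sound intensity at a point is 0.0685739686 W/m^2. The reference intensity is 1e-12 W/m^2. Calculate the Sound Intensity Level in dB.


Given values:
  I = 0.0685739686 W/m^2
  I_ref = 1e-12 W/m^2
Formula: SIL = 10 * log10(I / I_ref)
Compute ratio: I / I_ref = 68573968600
Compute log10: log10(68573968600) = 10.836159
Multiply: SIL = 10 * 10.836159 = 108.36

108.36 dB


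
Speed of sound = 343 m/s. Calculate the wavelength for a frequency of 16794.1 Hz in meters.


Given values:
  c = 343 m/s, f = 16794.1 Hz
Formula: lambda = c / f
lambda = 343 / 16794.1
lambda = 0.0204

0.0204 m


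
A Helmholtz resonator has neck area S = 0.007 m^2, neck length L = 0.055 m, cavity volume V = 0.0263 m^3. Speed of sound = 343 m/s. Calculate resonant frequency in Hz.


Given values:
  S = 0.007 m^2, L = 0.055 m, V = 0.0263 m^3, c = 343 m/s
Formula: f = (c / (2*pi)) * sqrt(S / (V * L))
Compute V * L = 0.0263 * 0.055 = 0.0014465
Compute S / (V * L) = 0.007 / 0.0014465 = 4.8393
Compute sqrt(4.8393) = 2.199841
Compute c / (2*pi) = 343 / 6.283185 = 54.590148
f = 54.590148 * 2.199841 = 120.09

120.09 Hz


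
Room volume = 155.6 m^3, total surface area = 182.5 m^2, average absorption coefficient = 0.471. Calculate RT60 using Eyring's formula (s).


Given values:
  V = 155.6 m^3, S = 182.5 m^2, alpha = 0.471
Formula: RT60 = 0.161 * V / (-S * ln(1 - alpha))
Compute ln(1 - 0.471) = ln(0.529) = -0.636767
Denominator: -182.5 * -0.636767 = 116.21
Numerator: 0.161 * 155.6 = 25.0516
RT60 = 25.0516 / 116.21 = 0.216

0.216 s


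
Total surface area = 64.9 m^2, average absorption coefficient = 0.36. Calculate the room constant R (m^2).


Given values:
  S = 64.9 m^2, alpha = 0.36
Formula: R = S * alpha / (1 - alpha)
Numerator: 64.9 * 0.36 = 23.364
Denominator: 1 - 0.36 = 0.64
R = 23.364 / 0.64 = 36.51

36.51 m^2


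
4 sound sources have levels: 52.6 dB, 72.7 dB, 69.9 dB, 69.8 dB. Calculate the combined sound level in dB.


Formula: L_total = 10 * log10( sum(10^(Li/10)) )
  Source 1: 10^(52.6/10) = 181970.0859
  Source 2: 10^(72.7/10) = 18620871.3666
  Source 3: 10^(69.9/10) = 9772372.2096
  Source 4: 10^(69.8/10) = 9549925.8602
Sum of linear values = 38125139.5223
L_total = 10 * log10(38125139.5223) = 75.81

75.81 dB


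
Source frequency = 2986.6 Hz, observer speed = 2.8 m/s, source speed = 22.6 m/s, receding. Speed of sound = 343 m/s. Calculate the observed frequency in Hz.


Given values:
  f_s = 2986.6 Hz, v_o = 2.8 m/s, v_s = 22.6 m/s
  Direction: receding
Formula: f_o = f_s * (c - v_o) / (c + v_s)
Numerator: c - v_o = 343 - 2.8 = 340.2
Denominator: c + v_s = 343 + 22.6 = 365.6
f_o = 2986.6 * 340.2 / 365.6 = 2779.11

2779.11 Hz


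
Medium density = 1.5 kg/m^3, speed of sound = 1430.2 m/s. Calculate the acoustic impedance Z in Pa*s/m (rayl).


Given values:
  rho = 1.5 kg/m^3
  c = 1430.2 m/s
Formula: Z = rho * c
Z = 1.5 * 1430.2
Z = 2145.3

2145.3 rayl


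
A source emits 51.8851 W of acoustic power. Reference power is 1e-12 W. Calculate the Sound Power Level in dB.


Given values:
  W = 51.8851 W
  W_ref = 1e-12 W
Formula: SWL = 10 * log10(W / W_ref)
Compute ratio: W / W_ref = 51885100000000
Compute log10: log10(51885100000000) = 13.715043
Multiply: SWL = 10 * 13.715043 = 137.15

137.15 dB


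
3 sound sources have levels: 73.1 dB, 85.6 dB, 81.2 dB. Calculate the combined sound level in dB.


Formula: L_total = 10 * log10( sum(10^(Li/10)) )
  Source 1: 10^(73.1/10) = 20417379.4467
  Source 2: 10^(85.6/10) = 363078054.7701
  Source 3: 10^(81.2/10) = 131825673.8556
Sum of linear values = 515321108.0724
L_total = 10 * log10(515321108.0724) = 87.12

87.12 dB


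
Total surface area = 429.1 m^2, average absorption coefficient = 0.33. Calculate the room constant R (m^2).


Given values:
  S = 429.1 m^2, alpha = 0.33
Formula: R = S * alpha / (1 - alpha)
Numerator: 429.1 * 0.33 = 141.603
Denominator: 1 - 0.33 = 0.67
R = 141.603 / 0.67 = 211.35

211.35 m^2


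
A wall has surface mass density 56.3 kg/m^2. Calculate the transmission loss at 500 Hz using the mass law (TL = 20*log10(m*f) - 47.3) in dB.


Given values:
  m = 56.3 kg/m^2, f = 500 Hz
Formula: TL = 20 * log10(m * f) - 47.3
Compute m * f = 56.3 * 500 = 28150.0
Compute log10(28150.0) = 4.449478
Compute 20 * 4.449478 = 88.9896
TL = 88.9896 - 47.3 = 41.69

41.69 dB


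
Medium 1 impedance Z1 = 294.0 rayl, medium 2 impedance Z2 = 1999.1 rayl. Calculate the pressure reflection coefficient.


Given values:
  Z1 = 294.0 rayl, Z2 = 1999.1 rayl
Formula: R = (Z2 - Z1) / (Z2 + Z1)
Numerator: Z2 - Z1 = 1999.1 - 294.0 = 1705.1
Denominator: Z2 + Z1 = 1999.1 + 294.0 = 2293.1
R = 1705.1 / 2293.1 = 0.7436

0.7436


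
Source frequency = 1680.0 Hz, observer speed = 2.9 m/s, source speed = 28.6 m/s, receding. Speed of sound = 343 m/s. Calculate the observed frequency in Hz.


Given values:
  f_s = 1680.0 Hz, v_o = 2.9 m/s, v_s = 28.6 m/s
  Direction: receding
Formula: f_o = f_s * (c - v_o) / (c + v_s)
Numerator: c - v_o = 343 - 2.9 = 340.1
Denominator: c + v_s = 343 + 28.6 = 371.6
f_o = 1680.0 * 340.1 / 371.6 = 1537.59

1537.59 Hz


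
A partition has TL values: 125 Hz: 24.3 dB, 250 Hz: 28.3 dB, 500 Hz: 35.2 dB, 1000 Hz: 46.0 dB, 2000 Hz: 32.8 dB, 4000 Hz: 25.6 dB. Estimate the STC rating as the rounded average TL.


Given TL values at each frequency:
  125 Hz: 24.3 dB
  250 Hz: 28.3 dB
  500 Hz: 35.2 dB
  1000 Hz: 46.0 dB
  2000 Hz: 32.8 dB
  4000 Hz: 25.6 dB
Formula: STC ~ round(average of TL values)
Sum = 24.3 + 28.3 + 35.2 + 46.0 + 32.8 + 25.6 = 192.2
Average = 192.2 / 6 = 32.03
Rounded: 32

32


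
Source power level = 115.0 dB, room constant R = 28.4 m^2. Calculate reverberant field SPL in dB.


Given values:
  Lw = 115.0 dB, R = 28.4 m^2
Formula: SPL = Lw + 10 * log10(4 / R)
Compute 4 / R = 4 / 28.4 = 0.140845
Compute 10 * log10(0.140845) = -8.5126
SPL = 115.0 + (-8.5126) = 106.49

106.49 dB


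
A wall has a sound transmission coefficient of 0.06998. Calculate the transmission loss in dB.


Given values:
  tau = 0.06998
Formula: TL = 10 * log10(1 / tau)
Compute 1 / tau = 1 / 0.06998 = 14.2898
Compute log10(14.2898) = 1.155026
TL = 10 * 1.155026 = 11.55

11.55 dB


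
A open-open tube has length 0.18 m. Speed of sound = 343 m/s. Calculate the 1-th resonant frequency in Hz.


Given values:
  Tube type: open-open, L = 0.18 m, c = 343 m/s, n = 1
Formula: f_n = n * c / (2 * L)
Compute 2 * L = 2 * 0.18 = 0.36
f = 1 * 343 / 0.36
f = 952.78

952.78 Hz


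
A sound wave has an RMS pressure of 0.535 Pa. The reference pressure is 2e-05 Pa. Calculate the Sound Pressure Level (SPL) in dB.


Given values:
  p = 0.535 Pa
  p_ref = 2e-05 Pa
Formula: SPL = 20 * log10(p / p_ref)
Compute ratio: p / p_ref = 0.535 / 2e-05 = 26750
Compute log10: log10(26750) = 4.427324
Multiply: SPL = 20 * 4.427324 = 88.55

88.55 dB


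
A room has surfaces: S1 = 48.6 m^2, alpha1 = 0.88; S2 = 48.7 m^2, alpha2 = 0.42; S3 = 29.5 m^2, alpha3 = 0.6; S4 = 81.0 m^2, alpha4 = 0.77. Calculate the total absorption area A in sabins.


Given surfaces:
  Surface 1: 48.6 * 0.88 = 42.768
  Surface 2: 48.7 * 0.42 = 20.454
  Surface 3: 29.5 * 0.6 = 17.7
  Surface 4: 81.0 * 0.77 = 62.37
Formula: A = sum(Si * alpha_i)
A = 42.768 + 20.454 + 17.7 + 62.37
A = 143.29

143.29 sabins


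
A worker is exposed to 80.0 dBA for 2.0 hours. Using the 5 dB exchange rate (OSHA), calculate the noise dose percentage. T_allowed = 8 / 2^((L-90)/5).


Given values:
  L = 80.0 dBA, T = 2.0 hours
Formula: T_allowed = 8 / 2^((L - 90) / 5)
Compute exponent: (80.0 - 90) / 5 = -2.0
Compute 2^(-2.0) = 0.25
T_allowed = 8 / 0.25 = 32.0 hours
Dose = (T / T_allowed) * 100
Dose = (2.0 / 32.0) * 100 = 6.25

6.25 %


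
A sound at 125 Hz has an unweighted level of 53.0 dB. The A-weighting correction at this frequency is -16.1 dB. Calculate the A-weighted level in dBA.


Given values:
  SPL = 53.0 dB
  A-weighting at 125 Hz = -16.1 dB
Formula: L_A = SPL + A_weight
L_A = 53.0 + (-16.1)
L_A = 36.9

36.9 dBA


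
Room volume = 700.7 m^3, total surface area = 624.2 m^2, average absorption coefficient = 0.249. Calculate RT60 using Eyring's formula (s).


Given values:
  V = 700.7 m^3, S = 624.2 m^2, alpha = 0.249
Formula: RT60 = 0.161 * V / (-S * ln(1 - alpha))
Compute ln(1 - 0.249) = ln(0.751) = -0.28635
Denominator: -624.2 * -0.28635 = 178.7397
Numerator: 0.161 * 700.7 = 112.8127
RT60 = 112.8127 / 178.7397 = 0.631

0.631 s


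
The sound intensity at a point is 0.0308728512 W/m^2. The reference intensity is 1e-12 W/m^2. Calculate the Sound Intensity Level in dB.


Given values:
  I = 0.0308728512 W/m^2
  I_ref = 1e-12 W/m^2
Formula: SIL = 10 * log10(I / I_ref)
Compute ratio: I / I_ref = 30872851200
Compute log10: log10(30872851200) = 10.489577
Multiply: SIL = 10 * 10.489577 = 104.9

104.9 dB


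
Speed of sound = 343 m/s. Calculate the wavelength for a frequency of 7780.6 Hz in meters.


Given values:
  c = 343 m/s, f = 7780.6 Hz
Formula: lambda = c / f
lambda = 343 / 7780.6
lambda = 0.0441

0.0441 m


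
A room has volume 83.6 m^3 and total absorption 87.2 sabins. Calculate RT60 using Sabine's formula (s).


Given values:
  V = 83.6 m^3
  A = 87.2 sabins
Formula: RT60 = 0.161 * V / A
Numerator: 0.161 * 83.6 = 13.4596
RT60 = 13.4596 / 87.2 = 0.154

0.154 s


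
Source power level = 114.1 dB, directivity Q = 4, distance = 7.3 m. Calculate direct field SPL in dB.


Given values:
  Lw = 114.1 dB, Q = 4, r = 7.3 m
Formula: SPL = Lw + 10 * log10(Q / (4 * pi * r^2))
Compute 4 * pi * r^2 = 4 * pi * 7.3^2 = 669.6619
Compute Q / denom = 4 / 669.6619 = 0.00597316
Compute 10 * log10(0.00597316) = -22.238
SPL = 114.1 + (-22.238) = 91.86

91.86 dB


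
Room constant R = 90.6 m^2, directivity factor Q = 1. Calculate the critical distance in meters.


Given values:
  R = 90.6 m^2, Q = 1
Formula: d_c = 0.141 * sqrt(Q * R)
Compute Q * R = 1 * 90.6 = 90.6
Compute sqrt(90.6) = 9.5184
d_c = 0.141 * 9.5184 = 1.342

1.342 m


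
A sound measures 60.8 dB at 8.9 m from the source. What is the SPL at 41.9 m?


Given values:
  SPL1 = 60.8 dB, r1 = 8.9 m, r2 = 41.9 m
Formula: SPL2 = SPL1 - 20 * log10(r2 / r1)
Compute ratio: r2 / r1 = 41.9 / 8.9 = 4.7079
Compute log10: log10(4.7079) = 0.672827
Compute drop: 20 * 0.672827 = 13.4565
SPL2 = 60.8 - 13.4565 = 47.34

47.34 dB


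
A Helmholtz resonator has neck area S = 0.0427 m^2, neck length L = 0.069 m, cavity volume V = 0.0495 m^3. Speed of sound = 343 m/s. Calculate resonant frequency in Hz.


Given values:
  S = 0.0427 m^2, L = 0.069 m, V = 0.0495 m^3, c = 343 m/s
Formula: f = (c / (2*pi)) * sqrt(S / (V * L))
Compute V * L = 0.0495 * 0.069 = 0.0034155
Compute S / (V * L) = 0.0427 / 0.0034155 = 12.5018
Compute sqrt(12.5018) = 3.535788
Compute c / (2*pi) = 343 / 6.283185 = 54.590148
f = 54.590148 * 3.535788 = 193.02

193.02 Hz


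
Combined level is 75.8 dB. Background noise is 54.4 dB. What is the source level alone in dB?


Given values:
  L_total = 75.8 dB, L_bg = 54.4 dB
Formula: L_source = 10 * log10(10^(L_total/10) - 10^(L_bg/10))
Convert to linear:
  10^(75.8/10) = 38018939.6321
  10^(54.4/10) = 275422.8703
Difference: 38018939.6321 - 275422.8703 = 37743516.7618
L_source = 10 * log10(37743516.7618) = 75.77

75.77 dB


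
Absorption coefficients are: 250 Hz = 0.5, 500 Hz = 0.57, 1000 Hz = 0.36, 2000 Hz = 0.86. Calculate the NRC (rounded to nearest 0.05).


Given values:
  a_250 = 0.5, a_500 = 0.57
  a_1000 = 0.36, a_2000 = 0.86
Formula: NRC = (a250 + a500 + a1000 + a2000) / 4
Sum = 0.5 + 0.57 + 0.36 + 0.86 = 2.29
NRC = 2.29 / 4 = 0.5725
Rounded to nearest 0.05: 0.55

0.55
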